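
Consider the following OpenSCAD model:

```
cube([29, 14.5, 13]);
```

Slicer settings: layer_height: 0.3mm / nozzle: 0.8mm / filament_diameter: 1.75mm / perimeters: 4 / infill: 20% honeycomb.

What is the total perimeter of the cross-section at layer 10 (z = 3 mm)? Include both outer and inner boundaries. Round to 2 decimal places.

At z = 3 mm: the cube (footprint 29×14.5) is included at this height (perimeter 87.00 mm). Overall, the cross-section is a single solid region. Total boundary length (outer) = 87.00 mm.

87.00 mm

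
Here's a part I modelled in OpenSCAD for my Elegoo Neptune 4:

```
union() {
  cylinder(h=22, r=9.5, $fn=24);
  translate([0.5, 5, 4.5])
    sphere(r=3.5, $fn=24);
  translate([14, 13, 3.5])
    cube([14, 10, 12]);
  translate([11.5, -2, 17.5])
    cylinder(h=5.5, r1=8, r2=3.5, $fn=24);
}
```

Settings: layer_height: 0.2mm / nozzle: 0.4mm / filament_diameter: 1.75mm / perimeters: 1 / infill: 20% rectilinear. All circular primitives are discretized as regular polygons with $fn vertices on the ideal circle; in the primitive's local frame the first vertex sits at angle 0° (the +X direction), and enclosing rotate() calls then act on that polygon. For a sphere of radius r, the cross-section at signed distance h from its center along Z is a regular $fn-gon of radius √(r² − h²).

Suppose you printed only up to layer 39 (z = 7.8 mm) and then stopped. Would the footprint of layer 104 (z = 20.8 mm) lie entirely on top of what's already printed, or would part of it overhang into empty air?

part overhangs

Compare the two slices. At z = 7.8: the cylinder: section is a regular 24-gon, circumradius r=9.5 (area = (24/2)·9.500²·sin(360°/24) = 280.30 mm²); the r=3.5 sphere at (0.5, 5) slices to a regular 24-gon of circumradius 1.166 (√(r²−h²) with h=3.3 from center) (area = (24/2)·1.166²·sin(360°/24) = 4.22 mm²); the 14×10 cube at (14, 13) contributes its full rectangle (area 140.00 mm²); the cone at (11.5, -2) is absent (z outside [17.5, 23]); Merging all regions: the regions partially overlap — summed areas 424.52 mm² minus the doubly-counted overlap 4.22 mm² gives 420.30 mm² — area = 420.30 mm². At z = 20.8: the r=9.5 cylinder gives a regular 24-gon of circumradius 9.5 (constant along its height) (area = (24/2)·9.500²·sin(360°/24) = 280.30 mm²); the sphere at (0.5, 5) is not intersected at this z (|z−center|=16.300 > r=3.5); the cube at (14, 13) is absent (z outside [3.5, 15.5]); the cone at (11.5, -2) (r1=8→r2=3.5) has section circumradius 5.300 here — a regular 24-gon (area = (24/2)·5.300²·sin(360°/24) = 87.24 mm²); Taking the union: the regions partially overlap — summed areas 367.54 mm² minus the doubly-counted overlap 17.59 mm² gives 349.95 mm² — area = 349.95 mm². Checking containment: at z = 20.8 the cross-section extends beyond the z = 7.8 cross-section by about 69.65 mm².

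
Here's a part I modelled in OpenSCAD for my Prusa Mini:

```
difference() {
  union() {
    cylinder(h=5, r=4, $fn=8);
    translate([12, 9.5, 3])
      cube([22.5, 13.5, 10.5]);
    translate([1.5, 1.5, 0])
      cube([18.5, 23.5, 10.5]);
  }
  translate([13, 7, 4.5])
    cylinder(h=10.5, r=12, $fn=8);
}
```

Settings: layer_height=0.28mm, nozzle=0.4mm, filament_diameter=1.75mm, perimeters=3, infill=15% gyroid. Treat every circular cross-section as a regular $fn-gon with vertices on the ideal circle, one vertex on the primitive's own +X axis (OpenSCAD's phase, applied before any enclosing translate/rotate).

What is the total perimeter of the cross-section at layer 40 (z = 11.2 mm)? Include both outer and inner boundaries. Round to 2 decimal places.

At z = 11.2 mm: the cylinder is not intersected at this z (z outside [0, 5]); the 22.5×13.5 cube at (12, 9.5) contributes its full rectangle (perimeter 72.00 mm); the cube at (1.5, 1.5) is absent (z outside [0, 10.5]); Merging all regions: only the 22.5×13.5 cube at (12, 9.5) is present, so the union is just that shape — boundary = 72.00 mm; the r=12 cylinder at (13, 7) gives a regular 8-gon of circumradius 12 (constant along its height) (perimeter = 2·8·12.000·sin(180°/8) = 73.48 mm); After the difference (first − rest): starting from the result so far, the r=12 cylinder at (13, 7) partially overlaps it — only the 82.41 mm² overlap (of its 407.29 mm²) is removed, clipping the outline — boundary = 67.69 mm. Overall, the cross-section is a single solid region. Total boundary length (outer) = 67.69 mm.

67.69 mm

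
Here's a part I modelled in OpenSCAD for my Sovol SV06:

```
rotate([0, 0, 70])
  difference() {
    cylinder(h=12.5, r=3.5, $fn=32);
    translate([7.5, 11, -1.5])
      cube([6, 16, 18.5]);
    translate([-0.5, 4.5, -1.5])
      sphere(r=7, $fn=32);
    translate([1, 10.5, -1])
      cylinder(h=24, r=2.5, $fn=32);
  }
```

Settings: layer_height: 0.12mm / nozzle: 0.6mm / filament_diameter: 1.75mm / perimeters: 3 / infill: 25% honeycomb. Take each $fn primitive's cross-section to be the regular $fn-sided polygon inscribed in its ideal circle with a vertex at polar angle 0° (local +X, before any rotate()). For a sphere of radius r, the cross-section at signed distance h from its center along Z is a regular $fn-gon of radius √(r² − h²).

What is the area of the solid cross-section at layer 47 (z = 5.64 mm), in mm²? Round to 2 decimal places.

At z = 5.64 mm: the r=3.5 cylinder gives a regular 32-gon of circumradius 3.5 (constant along its height) (area = (32/2)·3.500²·sin(360°/32) = 38.24 mm²); the 6×16 cube at (7.5, 11) contributes its full rectangle (area 96.00 mm²); the sphere at (-0.5, 4.5) is absent (|z−center|=7.140 > r=7); the r=2.5 cylinder at (1, 10.5) gives a regular 32-gon of circumradius 2.5 (constant along its height) (area = (32/2)·2.500²·sin(360°/32) = 19.51 mm²); Subtracting the remaining from the first: starting from the r=3.5 cylinder (38.24 mm²), the 6×16 cube at (7.5, 11) misses the remaining region (no effect); the r=2.5 cylinder at (1, 10.5) misses the remaining region (no effect) — area = 38.24 mm²; (rotated 70° about Z; rotation is an isometry so areas/perimeters/island counts are preserved). Overall, the cross-section is a single solid region. Net area = 38.24 mm².

38.24 mm²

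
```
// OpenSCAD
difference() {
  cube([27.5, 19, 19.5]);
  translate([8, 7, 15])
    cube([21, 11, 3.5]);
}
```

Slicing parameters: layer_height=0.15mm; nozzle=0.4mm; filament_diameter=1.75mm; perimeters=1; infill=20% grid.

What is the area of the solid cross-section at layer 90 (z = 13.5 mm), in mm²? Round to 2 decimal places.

522.50 mm²

At z = 13.5 mm: the cube is present — its section is the full 27.5×19 rectangle (area 522.50 mm²); the cube at (8, 7) does not reach this height (z outside [15, 18.5]); After the difference (first − rest): none of the subtracted shapes is present at this height, so the 27.5×19 cube is unchanged — area = 522.50 mm². Overall, the cross-section is a single solid region. Net area = 522.50 mm².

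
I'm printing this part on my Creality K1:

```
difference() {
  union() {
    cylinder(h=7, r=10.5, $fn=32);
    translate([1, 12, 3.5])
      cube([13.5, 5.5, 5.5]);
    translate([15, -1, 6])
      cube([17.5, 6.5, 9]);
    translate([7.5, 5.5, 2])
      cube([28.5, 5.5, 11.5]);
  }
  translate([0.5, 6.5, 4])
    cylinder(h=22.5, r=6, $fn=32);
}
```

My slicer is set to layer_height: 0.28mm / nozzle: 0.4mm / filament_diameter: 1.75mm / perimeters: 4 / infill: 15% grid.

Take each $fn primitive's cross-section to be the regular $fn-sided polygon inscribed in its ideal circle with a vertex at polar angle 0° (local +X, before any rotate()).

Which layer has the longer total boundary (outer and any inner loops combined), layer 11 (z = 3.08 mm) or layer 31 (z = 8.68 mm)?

layer 11 (z = 3.08 mm)

Layer 11 (z = 3.08): the r=10.5 cylinder gives a regular 32-gon of circumradius 10.5 (constant along its height) (perimeter = 2·32·10.500·sin(180°/32) = 65.87 mm); the cube at (1, 12) does not reach this height (z outside [3.5, 9]); the cube at (15, -1) is absent (z outside [6, 15]); the cube at (7.5, 5.5) is present — its section is the full 28.5×5.5 rectangle (perimeter 68.00 mm); Taking the union: the regions partially overlap (shared area 1.36 mm²), so the edge portions inside another operand are dropped and the merged outline is re-measured after clipping — boundary = 128.31 mm; the cylinder at (0.5, 6.5) is not intersected at this z (z outside [4, 26.5]); After the difference (first − rest): none of the subtracted shapes is present at this height, so that combined region is unchanged — boundary = 128.31 mm. So its perimeter = 128.31 mm. Layer 31 (z = 8.68): the cylinder does not reach this height (z outside [0, 7]); the 13.5×5.5 cube at (1, 12) contributes its full rectangle (perimeter 38.00 mm); the cube at (15, -1) is present — its section is the full 17.5×6.5 rectangle (perimeter 48.00 mm); the cube at (7.5, 5.5) is present — its section is the full 28.5×5.5 rectangle (perimeter 68.00 mm); Merging all regions: the 3 present regions share edge segments without overlapping in area, so areas simply add but the touching pieces fuse into one outline (the shared edge portions become interior and drop out of the boundary) — boundary = 119.00 mm; the r=6 cylinder at (0.5, 6.5) contributes a regular 32-gon of circumradius 6 (perimeter = 2·32·6.000·sin(180°/32) = 37.64 mm); Subtracting the remaining from the first: starting from the result so far, the r=6 cylinder at (0.5, 6.5) partially overlaps it — only the 0.52 mm² overlap (of its 112.37 mm²) is removed, clipping the outline — boundary = 118.61 mm. So its perimeter = 118.61 mm. Layer 11 is larger (128.31 vs 118.61 mm).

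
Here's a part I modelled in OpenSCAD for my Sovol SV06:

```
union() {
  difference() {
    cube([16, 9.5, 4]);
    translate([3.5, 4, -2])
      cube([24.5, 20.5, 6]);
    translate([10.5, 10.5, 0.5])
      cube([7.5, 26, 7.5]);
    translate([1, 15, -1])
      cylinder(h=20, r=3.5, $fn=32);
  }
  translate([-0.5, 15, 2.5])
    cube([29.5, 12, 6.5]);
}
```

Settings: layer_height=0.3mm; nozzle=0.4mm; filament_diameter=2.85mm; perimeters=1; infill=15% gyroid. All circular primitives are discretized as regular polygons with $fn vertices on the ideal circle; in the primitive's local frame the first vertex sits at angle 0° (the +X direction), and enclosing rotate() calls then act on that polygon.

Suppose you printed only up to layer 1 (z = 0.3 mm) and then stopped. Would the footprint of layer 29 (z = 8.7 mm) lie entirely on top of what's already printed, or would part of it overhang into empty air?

Compare the two slices. At z = 0.3: the cube is present — its section is the full 16×9.5 rectangle (area 152.00 mm²); the cube at (3.5, 4) (footprint 24.5×20.5) is included at this height (area 502.25 mm²); the cube at (10.5, 10.5) is absent (z outside [0.5, 8]); the r=3.5 cylinder at (1, 15) contributes a regular 32-gon of circumradius 3.5 (area = (32/2)·3.500²·sin(360°/32) = 38.24 mm²); After the difference (first − rest): starting from the 16×9.5 cube (152.00 mm²), the 24.5×20.5 cube at (3.5, 4) partially overlaps it — only the 68.75 mm² overlap (of its 502.25 mm²) is removed, clipping the outline; the r=3.5 cylinder at (1, 15) misses the remaining region (no effect) — area = 83.25 mm²; the cube at (-0.5, 15) is not intersected at this z (z outside [2.5, 9]); Merging all regions: only that combined region is present, so the union is just that shape — area = 83.25 mm². At z = 8.7: the cube is not intersected at this z (z outside [0, 4]); the cube at (3.5, 4) does not reach this height (z outside [-2, 4]); the cube at (10.5, 10.5) is absent (z outside [0.5, 8]); the r=3.5 cylinder at (1, 15) contributes a regular 32-gon of circumradius 3.5 (area = (32/2)·3.500²·sin(360°/32) = 38.24 mm²); Taking the first minus the rest: the first operand is absent here, so nothing remains; the cube at (-0.5, 15) is present — its section is the full 29.5×12 rectangle (area 354.00 mm²); Combining (union): only the 29.5×12 cube at (-0.5, 15) is present, so the union is just that shape — area = 354.00 mm². Checking containment: at z = 8.7 the cross-section extends beyond the z = 0.3 cross-section by about 354.00 mm².

part overhangs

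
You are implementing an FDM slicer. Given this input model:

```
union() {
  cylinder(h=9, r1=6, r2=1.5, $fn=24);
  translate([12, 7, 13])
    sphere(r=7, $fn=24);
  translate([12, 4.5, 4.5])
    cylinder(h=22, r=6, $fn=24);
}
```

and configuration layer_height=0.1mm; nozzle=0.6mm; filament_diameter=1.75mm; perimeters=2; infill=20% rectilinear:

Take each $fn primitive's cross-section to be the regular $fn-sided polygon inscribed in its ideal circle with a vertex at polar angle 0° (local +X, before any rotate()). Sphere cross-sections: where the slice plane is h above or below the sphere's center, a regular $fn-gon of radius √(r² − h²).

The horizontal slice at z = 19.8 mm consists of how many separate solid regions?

1

At z = 19.8 mm: the cone is not intersected at this z (z outside [0, 9]); the sphere at (12, 7): section is a regular 24-gon, circumradius = √(r²−h²) = √(7²−6.8²) = 1.661; the cylinder at (12, 4.5): section is a regular 24-gon, circumradius r=6; Merging all regions: the r=7 sphere at (12, 7) lies entirely inside the r=6 cylinder at (12, 4.5), so the union is just the r=6 cylinder at (12, 4.5) — 1 connected region. The result has 1 disconnected region.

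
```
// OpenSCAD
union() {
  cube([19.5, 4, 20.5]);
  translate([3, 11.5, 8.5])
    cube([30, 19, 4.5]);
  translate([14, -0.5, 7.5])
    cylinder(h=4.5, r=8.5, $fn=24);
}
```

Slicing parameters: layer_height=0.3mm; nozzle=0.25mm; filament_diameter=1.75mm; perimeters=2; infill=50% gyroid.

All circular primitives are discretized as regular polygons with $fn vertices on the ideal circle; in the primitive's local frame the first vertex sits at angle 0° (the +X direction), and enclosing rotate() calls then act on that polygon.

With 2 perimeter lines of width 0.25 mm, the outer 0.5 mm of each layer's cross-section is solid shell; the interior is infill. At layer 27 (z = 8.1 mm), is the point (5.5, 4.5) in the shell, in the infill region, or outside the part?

outside

At z = 8.1 mm: the cube is present — its section is the full 19.5×4 rectangle; the cube at (3, 11.5) is not intersected at this z (z outside [8.5, 13]); the cylinder at (14, -0.5): section is a regular 24-gon, circumradius r=8.5; Combining (union): the regions partially overlap (shared area 53.93 mm²), so overlapping operands fuse into one piece — 1 connected region. Overall, the cross-section is a single solid region. The nearest boundary edge runs (0.00, 4.00)→(6.83, 4.00); distance from the point to it = 0.50 mm. The point is not inside any of the regions above, so it lies outside the cross-section (0.50 mm from the nearest boundary).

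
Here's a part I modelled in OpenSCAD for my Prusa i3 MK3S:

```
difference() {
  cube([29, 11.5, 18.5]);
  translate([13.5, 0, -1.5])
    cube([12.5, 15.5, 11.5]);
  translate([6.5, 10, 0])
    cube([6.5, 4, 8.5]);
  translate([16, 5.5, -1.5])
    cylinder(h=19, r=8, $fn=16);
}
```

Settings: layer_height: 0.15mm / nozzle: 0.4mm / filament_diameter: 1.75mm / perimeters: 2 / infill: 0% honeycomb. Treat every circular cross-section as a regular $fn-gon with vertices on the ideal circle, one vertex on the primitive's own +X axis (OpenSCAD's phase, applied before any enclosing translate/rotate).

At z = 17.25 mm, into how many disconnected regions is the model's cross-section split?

2

At z = 17.25 mm: the cube (footprint 29×11.5) is included at this height; the cube at (13.5, 0) does not reach this height (z outside [-1.5, 10]); the cube at (6.5, 10) does not reach this height (z outside [0, 8.5]); the cylinder at (16, 5.5): section is a regular 16-gon, circumradius r=8; After the difference (first − rest): starting from the 29×11.5 cube, the r=8 cylinder at (16, 5.5) partially overlaps it — only the 163.88 mm² overlap (of its 195.93 mm²) is removed, clipping the outline — 2 connected regions. The result has 2 disconnected regions.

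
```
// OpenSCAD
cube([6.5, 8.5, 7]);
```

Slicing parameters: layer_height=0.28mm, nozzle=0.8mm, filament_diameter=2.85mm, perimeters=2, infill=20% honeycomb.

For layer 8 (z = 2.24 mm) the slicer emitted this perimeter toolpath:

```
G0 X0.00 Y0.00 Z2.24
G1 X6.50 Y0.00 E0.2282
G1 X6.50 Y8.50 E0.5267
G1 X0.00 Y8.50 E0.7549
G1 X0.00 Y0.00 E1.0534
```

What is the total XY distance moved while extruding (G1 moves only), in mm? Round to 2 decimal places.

30.00 mm

Sum the Euclidean lengths of each G1 segment: total = 30.00 mm.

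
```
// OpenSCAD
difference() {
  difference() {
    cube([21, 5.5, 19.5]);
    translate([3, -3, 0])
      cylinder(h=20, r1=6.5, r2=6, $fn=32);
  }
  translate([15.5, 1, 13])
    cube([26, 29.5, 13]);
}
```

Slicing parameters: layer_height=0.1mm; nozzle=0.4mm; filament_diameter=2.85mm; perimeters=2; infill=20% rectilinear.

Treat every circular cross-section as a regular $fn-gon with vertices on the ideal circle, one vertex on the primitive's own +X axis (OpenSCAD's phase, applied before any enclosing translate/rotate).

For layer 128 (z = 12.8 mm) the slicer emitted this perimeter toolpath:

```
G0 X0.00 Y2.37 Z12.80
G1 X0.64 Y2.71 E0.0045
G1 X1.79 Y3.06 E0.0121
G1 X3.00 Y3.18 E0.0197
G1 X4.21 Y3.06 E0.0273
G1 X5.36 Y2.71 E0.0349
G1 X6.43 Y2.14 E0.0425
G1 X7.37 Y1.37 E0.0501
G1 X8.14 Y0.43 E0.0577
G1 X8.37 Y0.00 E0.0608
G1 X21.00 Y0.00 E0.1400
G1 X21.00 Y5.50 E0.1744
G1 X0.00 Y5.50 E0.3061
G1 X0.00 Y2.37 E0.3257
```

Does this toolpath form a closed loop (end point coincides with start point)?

Start point (G0): (0.00, 2.37). End point (last G1): the path returns to the start — closed.

yes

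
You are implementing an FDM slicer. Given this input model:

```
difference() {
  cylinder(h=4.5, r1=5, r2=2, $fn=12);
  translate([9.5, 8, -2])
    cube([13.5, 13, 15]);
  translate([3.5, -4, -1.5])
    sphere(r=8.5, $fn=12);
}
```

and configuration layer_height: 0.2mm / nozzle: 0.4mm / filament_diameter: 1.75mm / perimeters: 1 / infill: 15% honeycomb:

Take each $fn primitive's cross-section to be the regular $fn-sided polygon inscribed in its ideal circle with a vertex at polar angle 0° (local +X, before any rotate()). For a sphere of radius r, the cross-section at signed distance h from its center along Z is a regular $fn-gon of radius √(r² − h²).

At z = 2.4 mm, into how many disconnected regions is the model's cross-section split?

1

At z = 2.4 mm: the cone (r1=5→r2=2) has section circumradius 3.400 here — a regular 12-gon; the cube at (9.5, 8) is present — its section is the full 13.5×13 rectangle; the sphere at (3.5, -4): section is a regular 12-gon, circumradius = √(r²−h²) = √(8.5²−3.9²) = 7.552; Subtracting the remaining from the first: starting from the cone, the 13.5×13 cube at (9.5, 8) misses the remaining region (no effect); the r=8.5 sphere at (3.5, -4) partially overlaps it — only the 29.19 mm² overlap (of its 171.12 mm²) is removed, clipping the outline — 1 connected region. The result has 1 disconnected region.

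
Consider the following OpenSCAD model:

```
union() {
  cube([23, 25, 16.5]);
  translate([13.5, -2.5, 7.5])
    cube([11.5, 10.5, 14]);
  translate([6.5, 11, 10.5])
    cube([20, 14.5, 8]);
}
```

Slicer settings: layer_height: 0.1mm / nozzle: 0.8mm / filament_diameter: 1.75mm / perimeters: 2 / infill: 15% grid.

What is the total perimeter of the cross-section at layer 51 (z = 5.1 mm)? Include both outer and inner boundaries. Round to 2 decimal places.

96.00 mm

At z = 5.1 mm: the cube is present — its section is the full 23×25 rectangle (perimeter 96.00 mm); the cube at (13.5, -2.5) is not intersected at this z (z outside [7.5, 21.5]); the cube at (6.5, 11) is absent (z outside [10.5, 18.5]); Merging all regions: only the 23×25 cube is present, so the union is just that shape — boundary = 96.00 mm. Overall, the cross-section is a single solid region. Total boundary length (outer) = 96.00 mm.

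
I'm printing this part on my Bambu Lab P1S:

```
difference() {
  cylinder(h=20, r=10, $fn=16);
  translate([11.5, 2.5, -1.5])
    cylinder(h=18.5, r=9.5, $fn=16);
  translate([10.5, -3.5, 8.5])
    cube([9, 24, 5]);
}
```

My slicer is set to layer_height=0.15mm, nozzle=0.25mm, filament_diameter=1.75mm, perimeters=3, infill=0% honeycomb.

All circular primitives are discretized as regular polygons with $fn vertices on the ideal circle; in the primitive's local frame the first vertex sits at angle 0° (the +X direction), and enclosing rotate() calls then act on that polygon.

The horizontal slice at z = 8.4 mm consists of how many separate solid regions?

1

At z = 8.4 mm: the r=10 cylinder contributes a regular 16-gon of circumradius 10; the r=9.5 cylinder at (11.5, 2.5) contributes a regular 16-gon of circumradius 9.5; the cube at (10.5, -3.5) is absent (z outside [8.5, 13.5]); Taking the first minus the rest: starting from the r=10 cylinder, the r=9.5 cylinder at (11.5, 2.5) partially overlaps it — only the 79.33 mm² overlap (of its 276.30 mm²) is removed, clipping the outline — 1 connected region. The result has 1 disconnected region.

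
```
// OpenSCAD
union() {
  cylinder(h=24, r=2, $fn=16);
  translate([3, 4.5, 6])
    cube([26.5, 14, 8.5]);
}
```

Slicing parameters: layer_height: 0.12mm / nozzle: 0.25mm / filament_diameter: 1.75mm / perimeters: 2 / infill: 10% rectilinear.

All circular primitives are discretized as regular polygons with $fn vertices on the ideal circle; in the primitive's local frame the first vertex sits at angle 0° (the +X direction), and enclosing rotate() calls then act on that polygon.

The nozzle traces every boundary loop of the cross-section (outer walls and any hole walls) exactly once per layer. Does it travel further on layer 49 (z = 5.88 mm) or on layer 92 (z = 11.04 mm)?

layer 92 (z = 11.04 mm)

Layer 49 (z = 5.88): the r=2 cylinder gives a regular 16-gon of circumradius 2 (constant along its height) (perimeter = 2·16·2.000·sin(180°/16) = 12.49 mm); the cube at (3, 4.5) does not reach this height (z outside [6, 14.5]); Taking the union: only the r=2 cylinder is present, so the union is just that shape — boundary = 12.49 mm. So its perimeter = 12.49 mm. Layer 92 (z = 11.04): the cylinder: section is a regular 16-gon, circumradius r=2 (perimeter = 2·16·2.000·sin(180°/16) = 12.49 mm); the 26.5×14 cube at (3, 4.5) contributes its full rectangle (perimeter 81.00 mm); Taking the union: the 2 present regions are separate (no shared area or edge), so areas and boundary lengths simply add and each stays a separate island — boundary = 93.49 mm. So its perimeter = 93.49 mm. Layer 92 is larger (93.49 vs 12.49 mm).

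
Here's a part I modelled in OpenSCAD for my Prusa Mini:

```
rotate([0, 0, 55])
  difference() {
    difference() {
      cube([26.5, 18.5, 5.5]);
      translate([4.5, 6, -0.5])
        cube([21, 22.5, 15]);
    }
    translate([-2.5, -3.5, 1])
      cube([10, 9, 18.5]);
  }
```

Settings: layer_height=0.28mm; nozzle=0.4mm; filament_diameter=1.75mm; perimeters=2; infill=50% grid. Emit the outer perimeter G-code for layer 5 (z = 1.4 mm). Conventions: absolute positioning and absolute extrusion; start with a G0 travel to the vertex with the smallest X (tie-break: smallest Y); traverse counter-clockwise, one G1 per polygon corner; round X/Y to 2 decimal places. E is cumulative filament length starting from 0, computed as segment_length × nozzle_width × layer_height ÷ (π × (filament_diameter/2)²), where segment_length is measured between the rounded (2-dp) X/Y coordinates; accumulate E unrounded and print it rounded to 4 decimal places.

At z = 1.4 mm: the 26.5×18.5 cube contributes its full rectangle; the cube at (4.5, 6) is present — its section is the full 21×22.5 rectangle; Subtracting the remaining from the first: starting from the 26.5×18.5 cube, the 21×22.5 cube at (4.5, 6) partially overlaps it — only the 262.50 mm² overlap (of its 472.50 mm²) is removed, clipping the outline — 1 connected region; the cube at (-2.5, -3.5) is present — its section is the full 10×9 rectangle; Subtracting the remaining from the first: starting from that combined region, the 10×9 cube at (-2.5, -3.5) partially overlaps it — only the 41.25 mm² overlap (of its 90.00 mm²) is removed, clipping the outline — 1 connected region; (whole slice rotated 55° about Z — lengths, areas and connectivity unchanged). The outline is a single polygon with 10 vertices. Extrusion per mm of travel: 0.4 × 0.28 / (π × 0.875²) = 0.046564. Accumulating E over each segment gives final E = 5.3553.

G0 X-15.15 Y10.61 Z1.40
G1 X-4.51 Y3.15 E0.6051
G1 X-0.20 Y9.30 E0.9548
G1 X4.30 Y6.14 E1.2108
G1 X15.20 Y21.71 E2.0958
G1 X0.05 Y32.32 E2.9571
G1 X-0.53 Y31.50 E3.0038
G1 X9.71 Y24.33 E3.5859
G1 X-2.33 Y7.13 E4.5635
G1 X-12.57 Y14.30 E5.1456
G1 X-15.15 Y10.61 E5.3553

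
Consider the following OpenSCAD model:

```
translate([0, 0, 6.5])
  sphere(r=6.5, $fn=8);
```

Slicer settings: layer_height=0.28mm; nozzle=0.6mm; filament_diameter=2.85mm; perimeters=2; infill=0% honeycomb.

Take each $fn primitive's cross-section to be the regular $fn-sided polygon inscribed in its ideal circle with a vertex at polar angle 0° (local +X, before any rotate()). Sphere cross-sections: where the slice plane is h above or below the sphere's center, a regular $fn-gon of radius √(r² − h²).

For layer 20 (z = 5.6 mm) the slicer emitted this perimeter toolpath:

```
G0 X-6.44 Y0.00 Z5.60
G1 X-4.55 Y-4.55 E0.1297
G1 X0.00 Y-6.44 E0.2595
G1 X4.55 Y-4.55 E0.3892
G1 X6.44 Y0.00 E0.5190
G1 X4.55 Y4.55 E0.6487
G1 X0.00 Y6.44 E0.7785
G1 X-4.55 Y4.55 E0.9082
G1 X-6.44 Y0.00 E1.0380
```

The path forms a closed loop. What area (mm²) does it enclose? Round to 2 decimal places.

117.21 mm²

Apply the shoelace formula to the sequence of (X, Y) vertices; enclosed area = 117.21 mm².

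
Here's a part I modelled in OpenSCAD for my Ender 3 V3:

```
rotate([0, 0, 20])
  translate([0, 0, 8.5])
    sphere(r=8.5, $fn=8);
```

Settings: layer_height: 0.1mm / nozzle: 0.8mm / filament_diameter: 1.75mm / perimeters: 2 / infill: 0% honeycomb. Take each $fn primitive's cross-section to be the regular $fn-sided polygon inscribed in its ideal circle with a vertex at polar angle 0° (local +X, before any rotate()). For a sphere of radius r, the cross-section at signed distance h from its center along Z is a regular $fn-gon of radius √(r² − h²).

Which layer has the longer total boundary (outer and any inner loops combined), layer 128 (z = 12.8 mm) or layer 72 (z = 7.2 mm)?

layer 72 (z = 7.2 mm)

Layer 128 (z = 12.8): the r=8.5 sphere contributes a regular 8-gon of circumradius √(8.5²−4.3²) = 7.332 (perimeter = 2·8·7.332·sin(180°/8) = 44.89 mm); (whole slice rotated 20° about Z — lengths, areas and connectivity unchanged). So its perimeter = 44.89 mm. Layer 72 (z = 7.2): the r=8.5 sphere slices to a regular 8-gon of circumradius 8.400 (√(r²−h²) with h=1.3 from center) (perimeter = 2·8·8.400·sin(180°/8) = 51.43 mm); (rotated 20° about Z; rotation is an isometry so areas/perimeters/island counts are preserved). So its perimeter = 51.43 mm. Layer 72 is larger (51.43 vs 44.89 mm).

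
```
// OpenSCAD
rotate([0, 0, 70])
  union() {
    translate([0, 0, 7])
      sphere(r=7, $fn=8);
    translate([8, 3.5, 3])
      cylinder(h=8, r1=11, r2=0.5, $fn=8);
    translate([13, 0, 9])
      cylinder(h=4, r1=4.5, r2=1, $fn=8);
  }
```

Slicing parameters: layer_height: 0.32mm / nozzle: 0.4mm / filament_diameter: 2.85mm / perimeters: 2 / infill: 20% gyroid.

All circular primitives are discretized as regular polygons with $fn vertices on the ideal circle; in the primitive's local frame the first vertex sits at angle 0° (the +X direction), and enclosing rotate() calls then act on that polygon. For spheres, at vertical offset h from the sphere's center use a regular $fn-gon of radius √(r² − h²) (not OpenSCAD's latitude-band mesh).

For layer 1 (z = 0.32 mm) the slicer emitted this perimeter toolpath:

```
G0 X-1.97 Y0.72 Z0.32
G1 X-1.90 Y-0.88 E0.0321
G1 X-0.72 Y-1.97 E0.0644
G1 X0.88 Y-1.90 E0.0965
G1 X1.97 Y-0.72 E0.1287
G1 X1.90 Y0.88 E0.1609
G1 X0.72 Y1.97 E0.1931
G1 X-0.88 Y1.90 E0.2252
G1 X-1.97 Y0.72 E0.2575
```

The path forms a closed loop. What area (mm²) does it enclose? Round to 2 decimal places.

12.42 mm²

Apply the shoelace formula to the sequence of (X, Y) vertices; enclosed area = 12.42 mm².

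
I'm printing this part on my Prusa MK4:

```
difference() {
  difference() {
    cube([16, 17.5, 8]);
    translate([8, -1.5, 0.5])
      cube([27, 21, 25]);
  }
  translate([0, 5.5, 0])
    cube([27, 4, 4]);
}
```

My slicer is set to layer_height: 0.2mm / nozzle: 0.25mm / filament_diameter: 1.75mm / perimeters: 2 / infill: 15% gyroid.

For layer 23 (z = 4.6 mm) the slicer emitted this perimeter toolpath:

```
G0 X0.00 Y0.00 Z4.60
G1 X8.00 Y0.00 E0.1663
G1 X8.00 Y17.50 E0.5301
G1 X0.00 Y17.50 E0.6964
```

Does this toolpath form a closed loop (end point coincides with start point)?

no

Start point (G0): (0.00, 0.00). End point (last G1): the path does not return to the start — open.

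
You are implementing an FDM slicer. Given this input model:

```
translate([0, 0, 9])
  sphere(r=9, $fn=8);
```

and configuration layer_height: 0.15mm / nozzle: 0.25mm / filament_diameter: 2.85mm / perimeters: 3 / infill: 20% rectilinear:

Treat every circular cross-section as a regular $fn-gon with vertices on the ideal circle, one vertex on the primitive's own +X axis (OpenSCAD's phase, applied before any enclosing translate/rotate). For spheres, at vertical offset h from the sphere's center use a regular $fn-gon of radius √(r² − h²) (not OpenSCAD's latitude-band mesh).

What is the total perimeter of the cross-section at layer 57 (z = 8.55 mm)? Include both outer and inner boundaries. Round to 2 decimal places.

At z = 8.55 mm: the r=9 sphere slices to a regular 8-gon of circumradius 8.989 (√(r²−h²) with h=0.45 from center) (perimeter = 2·8·8.989·sin(180°/8) = 55.04 mm). Overall, the cross-section is a single solid region. Total boundary length (outer) = 55.04 mm.

55.04 mm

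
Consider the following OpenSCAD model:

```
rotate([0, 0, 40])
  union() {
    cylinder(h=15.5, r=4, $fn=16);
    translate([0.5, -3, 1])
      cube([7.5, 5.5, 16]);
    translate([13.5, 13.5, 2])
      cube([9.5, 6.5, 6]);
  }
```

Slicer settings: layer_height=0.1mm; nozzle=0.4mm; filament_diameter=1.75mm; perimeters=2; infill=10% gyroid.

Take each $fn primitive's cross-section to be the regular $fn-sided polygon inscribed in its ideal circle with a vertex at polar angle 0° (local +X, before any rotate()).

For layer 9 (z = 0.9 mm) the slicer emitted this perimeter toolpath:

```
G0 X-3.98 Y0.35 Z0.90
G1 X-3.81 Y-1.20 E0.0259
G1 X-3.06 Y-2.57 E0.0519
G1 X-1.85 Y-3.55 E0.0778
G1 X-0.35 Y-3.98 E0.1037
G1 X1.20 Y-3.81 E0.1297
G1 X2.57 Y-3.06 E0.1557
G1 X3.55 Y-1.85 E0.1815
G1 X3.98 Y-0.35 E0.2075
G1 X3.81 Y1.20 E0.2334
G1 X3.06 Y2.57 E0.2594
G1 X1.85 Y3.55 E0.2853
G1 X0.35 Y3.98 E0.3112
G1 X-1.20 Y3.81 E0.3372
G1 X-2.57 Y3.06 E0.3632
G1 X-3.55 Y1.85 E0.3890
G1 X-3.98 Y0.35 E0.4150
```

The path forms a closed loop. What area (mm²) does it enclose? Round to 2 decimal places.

48.92 mm²

Apply the shoelace formula to the sequence of (X, Y) vertices; enclosed area = 48.92 mm².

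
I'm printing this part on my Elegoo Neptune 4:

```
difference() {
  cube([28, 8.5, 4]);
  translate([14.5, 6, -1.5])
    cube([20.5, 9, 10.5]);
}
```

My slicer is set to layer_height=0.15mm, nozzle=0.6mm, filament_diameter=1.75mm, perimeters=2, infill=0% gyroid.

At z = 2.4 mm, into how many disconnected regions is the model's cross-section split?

1

At z = 2.4 mm: the cube is present — its section is the full 28×8.5 rectangle; the cube at (14.5, 6) is present — its section is the full 20.5×9 rectangle; Subtracting the remaining from the first: starting from the 28×8.5 cube, the 20.5×9 cube at (14.5, 6) partially overlaps it — only the 33.75 mm² overlap (of its 184.50 mm²) is removed, clipping the outline — 1 connected region. The result has 1 disconnected region.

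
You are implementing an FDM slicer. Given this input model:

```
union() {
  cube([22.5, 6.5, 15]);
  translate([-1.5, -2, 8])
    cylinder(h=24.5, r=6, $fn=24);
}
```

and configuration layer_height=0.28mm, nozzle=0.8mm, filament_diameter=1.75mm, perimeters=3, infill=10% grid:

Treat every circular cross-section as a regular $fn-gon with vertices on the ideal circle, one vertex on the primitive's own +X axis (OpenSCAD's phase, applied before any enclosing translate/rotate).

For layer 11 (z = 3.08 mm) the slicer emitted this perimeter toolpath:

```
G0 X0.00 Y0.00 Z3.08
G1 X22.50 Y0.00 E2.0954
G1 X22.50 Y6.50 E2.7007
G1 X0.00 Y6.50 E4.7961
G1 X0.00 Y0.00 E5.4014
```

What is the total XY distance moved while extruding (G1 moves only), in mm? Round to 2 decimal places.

Sum the Euclidean lengths of each G1 segment: total = 58.00 mm.

58.00 mm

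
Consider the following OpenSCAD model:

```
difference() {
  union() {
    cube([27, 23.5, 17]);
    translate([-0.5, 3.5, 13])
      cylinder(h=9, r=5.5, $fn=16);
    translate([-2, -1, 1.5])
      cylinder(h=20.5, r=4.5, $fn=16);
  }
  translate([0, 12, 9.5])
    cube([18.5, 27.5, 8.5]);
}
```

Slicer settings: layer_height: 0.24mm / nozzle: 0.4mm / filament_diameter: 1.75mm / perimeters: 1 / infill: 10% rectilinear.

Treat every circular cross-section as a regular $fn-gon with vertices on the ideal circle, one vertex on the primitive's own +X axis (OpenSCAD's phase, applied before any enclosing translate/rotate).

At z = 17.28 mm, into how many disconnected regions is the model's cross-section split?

At z = 17.28 mm: the cube does not reach this height (z outside [0, 17]); the r=5.5 cylinder at (-0.5, 3.5) gives a regular 16-gon of circumradius 5.5 (constant along its height); the r=4.5 cylinder at (-2, -1) contributes a regular 16-gon of circumradius 4.5; Merging all regions: the regions partially overlap (shared area 31.23 mm²), so overlapping operands fuse into one piece — 1 connected region; the cube at (0, 12) is present — its section is the full 18.5×27.5 rectangle; Subtracting the remaining from the first: starting from the result so far, the 18.5×27.5 cube at (0, 12) misses the remaining region (no effect) — 1 connected region. The result has 1 disconnected region.

1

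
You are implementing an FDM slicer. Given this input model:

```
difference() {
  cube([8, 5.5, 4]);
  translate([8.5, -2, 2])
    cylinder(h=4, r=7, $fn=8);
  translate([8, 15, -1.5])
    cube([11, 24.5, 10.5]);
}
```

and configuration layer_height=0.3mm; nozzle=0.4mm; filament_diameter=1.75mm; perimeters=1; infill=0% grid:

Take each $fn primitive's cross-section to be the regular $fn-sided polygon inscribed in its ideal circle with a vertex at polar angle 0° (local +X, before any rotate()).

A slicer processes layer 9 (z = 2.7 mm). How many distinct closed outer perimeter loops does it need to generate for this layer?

At z = 2.7 mm: the 8×5.5 cube contributes its full rectangle; the cylinder at (8.5, -2): section is a regular 8-gon, circumradius r=7; the 11×24.5 cube at (8, 15) contributes its full rectangle; Taking the first minus the rest: starting from the 8×5.5 cube, the r=7 cylinder at (8.5, -2) partially overlaps it — only the 19.03 mm² overlap (of its 138.59 mm²) is removed, clipping the outline; the 11×24.5 cube at (8, 15) misses the remaining region (no effect) — 1 connected region. The result has 1 disconnected region.

1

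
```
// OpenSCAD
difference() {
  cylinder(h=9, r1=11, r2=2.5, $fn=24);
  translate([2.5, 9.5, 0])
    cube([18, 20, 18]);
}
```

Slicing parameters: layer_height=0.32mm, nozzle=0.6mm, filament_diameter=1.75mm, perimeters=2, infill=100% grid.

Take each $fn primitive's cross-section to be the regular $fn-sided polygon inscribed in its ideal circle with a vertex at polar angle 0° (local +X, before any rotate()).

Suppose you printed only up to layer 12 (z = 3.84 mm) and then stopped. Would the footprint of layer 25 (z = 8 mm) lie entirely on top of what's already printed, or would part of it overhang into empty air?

entirely on top

Compare the two slices. At z = 3.84: the cone contributes a regular 24-gon of circumradius 7.373 (interpolated between r1=11 and r2=2.5 at t=0.427) (area = (24/2)·7.373²·sin(360°/24) = 168.85 mm²); the cube at (2.5, 9.5) (footprint 18×20) is included at this height (area 360.00 mm²); After the difference (first − rest): starting from the cone (168.85 mm²), the 18×20 cube at (2.5, 9.5) misses the remaining region (no effect) — area = 168.85 mm². At z = 8: the cone (r1=11→r2=2.5) has section circumradius 3.444 here — a regular 24-gon (area = (24/2)·3.444²·sin(360°/24) = 36.85 mm²); the 18×20 cube at (2.5, 9.5) contributes its full rectangle (area 360.00 mm²); Subtracting the remaining from the first: starting from the cone (36.85 mm²), the 18×20 cube at (2.5, 9.5) misses the remaining region (no effect) — area = 36.85 mm². Checking containment: the cross-section at z = 8 is a subset of the cross-section at z = 3.84.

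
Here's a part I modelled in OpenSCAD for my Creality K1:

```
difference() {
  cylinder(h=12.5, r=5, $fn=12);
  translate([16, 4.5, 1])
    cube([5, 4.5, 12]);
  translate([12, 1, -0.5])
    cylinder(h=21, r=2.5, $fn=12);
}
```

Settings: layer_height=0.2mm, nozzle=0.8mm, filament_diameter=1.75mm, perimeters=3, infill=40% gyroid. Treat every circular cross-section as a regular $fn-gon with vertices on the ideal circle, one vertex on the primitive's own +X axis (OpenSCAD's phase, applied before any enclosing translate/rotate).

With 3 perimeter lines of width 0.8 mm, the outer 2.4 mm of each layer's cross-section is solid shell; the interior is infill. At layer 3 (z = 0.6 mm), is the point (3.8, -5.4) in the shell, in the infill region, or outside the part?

outside

At z = 0.6 mm: the cylinder: section is a regular 12-gon, circumradius r=5; the cube at (16, 4.5) is not intersected at this z (z outside [1, 13]); the cylinder at (12, 1): section is a regular 12-gon, circumradius r=2.5; Taking the first minus the rest: starting from the r=5 cylinder, the r=2.5 cylinder at (12, 1) misses the remaining region (no effect) — 1 connected region. Overall, the cross-section is a single solid region. The nearest boundary edge runs (4.33, -2.50)→(2.50, -4.33); distance from the point to it = 1.68 mm. The point is not inside any of the regions above, so it lies outside the cross-section (1.68 mm from the nearest boundary).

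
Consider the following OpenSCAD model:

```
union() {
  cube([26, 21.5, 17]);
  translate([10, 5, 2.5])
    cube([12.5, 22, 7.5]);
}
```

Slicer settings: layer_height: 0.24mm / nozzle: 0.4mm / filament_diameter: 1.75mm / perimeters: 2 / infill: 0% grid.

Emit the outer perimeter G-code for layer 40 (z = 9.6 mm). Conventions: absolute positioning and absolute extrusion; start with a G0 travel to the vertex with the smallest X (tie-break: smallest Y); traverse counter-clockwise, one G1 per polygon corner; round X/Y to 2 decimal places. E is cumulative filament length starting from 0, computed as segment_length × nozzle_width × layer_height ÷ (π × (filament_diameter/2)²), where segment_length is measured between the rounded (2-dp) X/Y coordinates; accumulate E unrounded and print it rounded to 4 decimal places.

G0 X0.00 Y0.00 Z9.60
G1 X26.00 Y0.00 E1.0377
G1 X26.00 Y21.50 E1.8958
G1 X22.50 Y21.50 E2.0355
G1 X22.50 Y27.00 E2.2550
G1 X10.00 Y27.00 E2.7539
G1 X10.00 Y21.50 E2.9735
G1 X0.00 Y21.50 E3.3726
G1 X0.00 Y0.00 E4.2307

At z = 9.6 mm: the cube is present — its section is the full 26×21.5 rectangle; the cube at (10, 5) is present — its section is the full 12.5×22 rectangle; Taking the union: the regions partially overlap (shared area 206.25 mm²), so overlapping operands fuse into one piece — 1 connected region. The outline is a single polygon with 8 vertices. Extrusion per mm of travel: 0.4 × 0.24 / (π × 0.875²) = 0.039912. Accumulating E over each segment gives final E = 4.2307.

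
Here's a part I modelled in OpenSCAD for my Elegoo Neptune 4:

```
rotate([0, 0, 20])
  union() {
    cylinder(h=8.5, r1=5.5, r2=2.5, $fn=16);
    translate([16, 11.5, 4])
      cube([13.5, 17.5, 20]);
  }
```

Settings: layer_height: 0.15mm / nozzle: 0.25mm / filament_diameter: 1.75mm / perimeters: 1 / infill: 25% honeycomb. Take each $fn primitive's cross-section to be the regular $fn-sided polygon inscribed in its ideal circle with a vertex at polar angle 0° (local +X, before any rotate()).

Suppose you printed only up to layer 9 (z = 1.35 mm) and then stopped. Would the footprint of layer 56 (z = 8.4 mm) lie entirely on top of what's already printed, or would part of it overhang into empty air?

part overhangs

Compare the two slices. At z = 1.35: the cone contributes a regular 16-gon of circumradius 5.024 (interpolated between r1=5.5 and r2=2.5 at t=0.159) (area = (16/2)·5.024²·sin(360°/16) = 77.26 mm²); the cube at (16, 11.5) is absent (z outside [4, 24]); Combining (union): only the cone is present, so the union is just that shape — area = 77.26 mm²; (rotated 20° about Z; rotation is an isometry so areas/perimeters/island counts are preserved). At z = 8.4: the cone contributes a regular 16-gon of circumradius 2.535 (interpolated between r1=5.5 and r2=2.5 at t=0.988) (area = (16/2)·2.535²·sin(360°/16) = 19.68 mm²); the cube at (16, 11.5) (footprint 13.5×17.5) is included at this height (area 236.25 mm²); Combining (union): the 2 present regions are separate (no shared area or edge), so areas and boundary lengths simply add and each stays a separate island — area = 255.93 mm²; (rotated 20° about Z; rotation is an isometry so areas/perimeters/island counts are preserved). Checking containment: at z = 8.4 the cross-section extends beyond the z = 1.35 cross-section by about 236.25 mm².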